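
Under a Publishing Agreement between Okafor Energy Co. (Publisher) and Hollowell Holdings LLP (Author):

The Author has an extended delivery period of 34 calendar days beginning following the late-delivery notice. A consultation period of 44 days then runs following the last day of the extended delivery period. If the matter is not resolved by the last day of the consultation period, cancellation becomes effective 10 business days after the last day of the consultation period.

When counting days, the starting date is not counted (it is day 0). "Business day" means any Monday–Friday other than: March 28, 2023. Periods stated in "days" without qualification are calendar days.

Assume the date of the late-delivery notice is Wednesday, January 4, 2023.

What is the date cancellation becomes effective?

April 7, 2023

The last day of the extended delivery period: 34 calendar days after January 4, 2023 is February 7, 2023.
The last day of the consultation period: 44 calendar days after February 7, 2023 is March 23, 2023.
The date cancellation becomes effective: 10 business days after Thursday, March 23, 2023, skipping weekends and the listed holiday on Mar 28 — Mar 24, Mar 27, Mar 29, Mar 30, Mar 31, Apr 3, Apr 4, Apr 5, Apr 6, Apr 7 — lands on Friday, April 7, 2023.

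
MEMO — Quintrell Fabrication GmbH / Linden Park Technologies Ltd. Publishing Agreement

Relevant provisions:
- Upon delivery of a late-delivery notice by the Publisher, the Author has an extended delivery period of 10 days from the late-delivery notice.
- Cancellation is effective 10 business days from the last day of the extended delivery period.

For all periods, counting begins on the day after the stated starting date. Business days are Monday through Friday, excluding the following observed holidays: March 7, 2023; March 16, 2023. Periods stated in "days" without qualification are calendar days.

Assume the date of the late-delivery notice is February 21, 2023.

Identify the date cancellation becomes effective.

Adding 10 calendar days to February 21, 2023 gives March 3, 2023, which is the last day of the extended delivery period.
The date cancellation becomes effective: counting 10 business days from Friday, March 3, 2023 (Mar 6, Mar 8, Mar 9, Mar 10, Mar 13, Mar 14, Mar 15, Mar 17, Mar 20, Mar 21, skipping weekends and the listed holidays on Mar 7, Mar 16) reaches Tuesday, March 21, 2023.

March 21, 2023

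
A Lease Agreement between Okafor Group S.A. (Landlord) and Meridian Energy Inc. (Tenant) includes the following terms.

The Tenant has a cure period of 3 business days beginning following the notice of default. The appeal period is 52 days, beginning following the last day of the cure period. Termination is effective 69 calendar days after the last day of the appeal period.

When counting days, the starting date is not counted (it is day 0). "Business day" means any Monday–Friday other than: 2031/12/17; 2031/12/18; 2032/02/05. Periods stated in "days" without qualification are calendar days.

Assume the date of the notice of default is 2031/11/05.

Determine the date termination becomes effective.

2032/03/10

From Wednesday, 2031/11/05, 3 business days (Nov 6, Nov 7, Nov 10, skipping weekends) brings us to Monday, 2031/11/10, which is the last day of the cure period.
Adding 52 calendar days to 2031/11/10 gives 2032/01/01, which is the last day of the appeal period.
The date termination becomes effective: 69 calendar days after 2032/01/01 is 2032/03/10.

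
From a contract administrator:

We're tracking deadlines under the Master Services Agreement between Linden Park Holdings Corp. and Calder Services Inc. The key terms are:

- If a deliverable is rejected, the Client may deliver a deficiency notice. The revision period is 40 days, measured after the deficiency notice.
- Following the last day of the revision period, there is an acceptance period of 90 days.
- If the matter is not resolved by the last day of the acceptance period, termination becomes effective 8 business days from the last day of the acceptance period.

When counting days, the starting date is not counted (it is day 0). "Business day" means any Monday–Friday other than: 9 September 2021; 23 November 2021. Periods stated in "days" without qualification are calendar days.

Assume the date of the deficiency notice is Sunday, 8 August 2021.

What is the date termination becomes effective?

28 December 2021

Adding 40 calendar days to 8 August 2021 gives 17 September 2021, which is the last day of the revision period.
Adding 90 calendar days to 17 September 2021 gives 16 December 2021, which is the last day of the acceptance period.
From Thursday, 16 December 2021, 8 business days (Dec 17, Dec 20, Dec 21, Dec 22, Dec 23, Dec 24, Dec 27, Dec 28, skipping weekends) brings us to Tuesday, 28 December 2021, which is the date termination becomes effective.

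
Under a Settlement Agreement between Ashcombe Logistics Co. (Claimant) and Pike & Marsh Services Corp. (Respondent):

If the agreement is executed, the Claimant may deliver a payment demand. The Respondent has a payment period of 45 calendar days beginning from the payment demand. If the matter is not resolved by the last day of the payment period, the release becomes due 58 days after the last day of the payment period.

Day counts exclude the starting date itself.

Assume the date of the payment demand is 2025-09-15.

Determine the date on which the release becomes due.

2025-12-27

Adding 45 calendar days to 2025-09-15 gives 2025-10-30, which is the last day of the payment period.
Adding 58 calendar days to 2025-10-30 gives 2025-12-27, which is the date on which the release becomes due.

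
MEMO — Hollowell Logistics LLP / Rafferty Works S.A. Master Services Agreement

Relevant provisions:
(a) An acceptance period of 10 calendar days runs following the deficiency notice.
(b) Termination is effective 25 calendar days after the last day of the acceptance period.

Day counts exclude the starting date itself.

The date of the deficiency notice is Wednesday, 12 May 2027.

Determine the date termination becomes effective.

The last day of the acceptance period: 12 May 2027 + 10 days = 22 May 2027.
The date termination becomes effective: 25 calendar days after 22 May 2027 is 16 June 2027.

16 June 2027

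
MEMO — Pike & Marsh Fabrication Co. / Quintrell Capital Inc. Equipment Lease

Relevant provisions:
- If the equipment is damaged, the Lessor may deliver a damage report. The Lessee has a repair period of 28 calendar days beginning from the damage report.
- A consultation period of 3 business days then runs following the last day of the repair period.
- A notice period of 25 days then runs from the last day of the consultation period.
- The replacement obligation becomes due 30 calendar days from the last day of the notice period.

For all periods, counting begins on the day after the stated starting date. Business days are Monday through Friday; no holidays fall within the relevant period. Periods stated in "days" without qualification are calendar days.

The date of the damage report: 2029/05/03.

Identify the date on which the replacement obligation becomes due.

The last day of the repair period: 28 calendar days after 2029/05/03 is 2029/05/31.
The last day of the consultation period: 3 business days after Thursday, 2029/05/31, skipping weekends — Jun 1, Jun 4, Jun 5 — lands on Tuesday, 2029/06/05.
The last day of the notice period: 25 calendar days after 2029/06/05 is 2029/06/30.
The date on which the replacement obligation becomes due: 2029/06/30 + 30 days = 2029/07/30.

2029/07/30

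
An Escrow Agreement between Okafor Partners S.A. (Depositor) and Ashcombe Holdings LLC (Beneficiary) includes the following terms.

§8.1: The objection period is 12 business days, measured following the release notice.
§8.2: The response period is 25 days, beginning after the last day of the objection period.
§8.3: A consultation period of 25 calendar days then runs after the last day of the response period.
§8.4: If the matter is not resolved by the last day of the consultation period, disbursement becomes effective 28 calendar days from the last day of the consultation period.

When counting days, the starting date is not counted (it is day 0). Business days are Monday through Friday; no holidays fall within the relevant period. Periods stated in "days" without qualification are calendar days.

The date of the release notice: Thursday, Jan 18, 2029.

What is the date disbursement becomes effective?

The last day of the objection period: 12 business days after Thursday, Jan 18, 2029, skipping weekends — Jan 19, Jan 22, Jan 23, Jan 24, …, Feb 1, Feb 2, Feb 5 — lands on Monday, Feb 5, 2029.
The last day of the response period: 25 calendar days after Feb 5, 2029 is Mar 2, 2029.
The last day of the consultation period: Mar 2, 2029 + 25 days = Mar 27, 2029.
The date disbursement becomes effective: 28 calendar days after Mar 27, 2029 is Apr 24, 2029.

Apr 24, 2029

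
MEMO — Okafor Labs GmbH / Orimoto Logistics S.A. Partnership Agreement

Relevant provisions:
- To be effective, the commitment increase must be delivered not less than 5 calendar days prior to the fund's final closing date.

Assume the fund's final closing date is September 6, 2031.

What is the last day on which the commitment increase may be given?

September 1, 2031

September 6, 2031 minus 5 days is September 1, 2031.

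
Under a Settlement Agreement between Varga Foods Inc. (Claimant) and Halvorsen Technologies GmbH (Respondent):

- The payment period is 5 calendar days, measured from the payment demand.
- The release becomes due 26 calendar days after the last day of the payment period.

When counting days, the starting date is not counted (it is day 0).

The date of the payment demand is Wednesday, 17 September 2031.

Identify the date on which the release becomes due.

18 October 2031

The last day of the payment period: 17 September 2031 + 5 days = 22 September 2031.
The date on which the release becomes due: 26 calendar days after 22 September 2031 is 18 October 2031.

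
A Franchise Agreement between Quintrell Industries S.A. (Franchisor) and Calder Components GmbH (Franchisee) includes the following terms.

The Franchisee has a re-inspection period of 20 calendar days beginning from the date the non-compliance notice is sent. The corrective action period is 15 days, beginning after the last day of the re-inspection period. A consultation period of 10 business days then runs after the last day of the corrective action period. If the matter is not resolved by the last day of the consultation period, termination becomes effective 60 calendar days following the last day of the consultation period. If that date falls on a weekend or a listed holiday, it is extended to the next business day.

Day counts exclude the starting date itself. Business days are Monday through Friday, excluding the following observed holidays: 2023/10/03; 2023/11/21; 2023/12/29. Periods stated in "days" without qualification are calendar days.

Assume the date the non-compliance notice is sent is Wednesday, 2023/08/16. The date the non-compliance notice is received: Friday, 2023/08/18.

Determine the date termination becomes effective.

2023/12/04

The last day of the re-inspection period: 2023/08/16 + 20 days = 2023/09/05.
The last day of the corrective action period: 2023/09/05 + 15 days = 2023/09/20.
The last day of the consultation period: counting 10 business days from Wednesday, 2023/09/20 (Sep 21, Sep 22, Sep 25, Sep 26, Sep 27, Sep 28, Sep 29, Oct 2, Oct 4, Oct 5, skipping weekends and the listed holiday on Oct 3) reaches Thursday, 2023/10/05.
The date termination becomes effective: 60 calendar days after 2023/10/05 is 2023/12/04. 2023/12/04 is a Monday and is not a listed holiday, so no roll-forward applies.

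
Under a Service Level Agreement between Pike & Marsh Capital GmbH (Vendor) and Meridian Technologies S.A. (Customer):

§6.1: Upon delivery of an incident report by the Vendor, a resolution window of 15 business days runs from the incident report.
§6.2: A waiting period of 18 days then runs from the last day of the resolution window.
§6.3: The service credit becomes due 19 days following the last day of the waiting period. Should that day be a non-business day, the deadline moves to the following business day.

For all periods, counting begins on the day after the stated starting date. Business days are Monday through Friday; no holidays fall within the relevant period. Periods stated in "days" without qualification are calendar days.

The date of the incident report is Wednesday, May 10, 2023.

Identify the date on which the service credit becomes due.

The last day of the resolution window: counting 15 business days from Wednesday, May 10, 2023 (May 11, May 12, May 15, May 16, …, May 29, May 30, May 31, skipping weekends) reaches Wednesday, May 31, 2023.
Adding 18 calendar days to May 31, 2023 gives Jun 18, 2023, which is the last day of the waiting period.
Adding 19 calendar days to Jun 18, 2023 gives Jul 7, 2023, which is the date on which the service credit becomes due. Jul 7, 2023 is a Friday, so no roll-forward applies.

Jul 7, 2023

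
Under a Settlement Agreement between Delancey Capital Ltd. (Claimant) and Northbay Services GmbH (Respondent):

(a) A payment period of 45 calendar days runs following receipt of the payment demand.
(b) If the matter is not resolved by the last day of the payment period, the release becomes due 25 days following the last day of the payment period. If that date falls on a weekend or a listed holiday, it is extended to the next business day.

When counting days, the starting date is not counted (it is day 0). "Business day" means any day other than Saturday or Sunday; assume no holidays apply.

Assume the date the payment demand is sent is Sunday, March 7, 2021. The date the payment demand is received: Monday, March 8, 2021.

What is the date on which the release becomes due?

May 17, 2021

Adding 45 calendar days to March 8, 2021 gives April 22, 2021, which is the last day of the payment period.
The date on which the release becomes due: 25 calendar days after April 22, 2021 is May 17, 2021. May 17, 2021 is a Monday, so no roll-forward applies.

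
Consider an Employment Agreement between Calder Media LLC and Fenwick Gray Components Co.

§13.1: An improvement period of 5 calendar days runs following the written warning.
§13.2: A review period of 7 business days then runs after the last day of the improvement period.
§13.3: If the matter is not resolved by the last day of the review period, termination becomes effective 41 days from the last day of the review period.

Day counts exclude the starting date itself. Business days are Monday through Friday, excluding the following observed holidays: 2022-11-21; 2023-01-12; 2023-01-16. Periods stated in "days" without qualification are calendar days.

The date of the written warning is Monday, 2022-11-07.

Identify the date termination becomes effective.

2023-01-03

The last day of the improvement period: 2022-11-07 + 5 days = 2022-11-12.
The last day of the review period: 7 business days after Saturday, 2022-11-12, skipping weekends and the listed holiday on Nov 21 — Nov 14, Nov 15, Nov 16, Nov 17, Nov 18, Nov 22, Nov 23 — lands on Wednesday, 2022-11-23.
The date termination becomes effective: 2022-11-23 + 41 days = 2023-01-03.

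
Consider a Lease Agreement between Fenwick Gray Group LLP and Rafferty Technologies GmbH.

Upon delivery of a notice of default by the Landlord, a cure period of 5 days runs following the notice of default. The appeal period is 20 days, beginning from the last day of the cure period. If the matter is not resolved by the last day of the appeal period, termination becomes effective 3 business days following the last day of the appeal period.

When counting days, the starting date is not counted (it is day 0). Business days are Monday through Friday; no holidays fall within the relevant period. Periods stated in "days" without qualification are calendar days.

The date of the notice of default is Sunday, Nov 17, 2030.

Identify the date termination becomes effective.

Dec 17, 2030

The last day of the cure period: 5 calendar days after Nov 17, 2030 is Nov 22, 2030.
The last day of the appeal period: 20 calendar days after Nov 22, 2030 is Dec 12, 2030.
The date termination becomes effective: counting 3 business days from Thursday, Dec 12, 2030 (Dec 13, Dec 16, Dec 17, skipping weekends) reaches Tuesday, Dec 17, 2030.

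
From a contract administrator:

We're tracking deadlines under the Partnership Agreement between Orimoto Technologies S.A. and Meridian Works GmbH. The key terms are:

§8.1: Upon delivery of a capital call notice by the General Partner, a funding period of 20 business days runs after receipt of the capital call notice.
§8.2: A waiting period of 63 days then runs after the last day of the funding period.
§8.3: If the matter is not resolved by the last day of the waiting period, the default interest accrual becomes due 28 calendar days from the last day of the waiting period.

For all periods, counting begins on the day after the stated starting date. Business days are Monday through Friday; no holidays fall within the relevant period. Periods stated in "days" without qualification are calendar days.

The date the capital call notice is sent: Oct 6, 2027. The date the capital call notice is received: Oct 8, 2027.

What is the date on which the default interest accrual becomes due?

Feb 4, 2028

From Friday, Oct 8, 2027, 20 business days (Oct 11, Oct 12, Oct 13, Oct 14, …, Nov 3, Nov 4, Nov 5, skipping weekends) brings us to Friday, Nov 5, 2027, which is the last day of the funding period.
The last day of the waiting period: 63 calendar days after Nov 5, 2027 is Jan 7, 2028.
The date on which the default interest accrual becomes due: Jan 7, 2028 + 28 days = Feb 4, 2028.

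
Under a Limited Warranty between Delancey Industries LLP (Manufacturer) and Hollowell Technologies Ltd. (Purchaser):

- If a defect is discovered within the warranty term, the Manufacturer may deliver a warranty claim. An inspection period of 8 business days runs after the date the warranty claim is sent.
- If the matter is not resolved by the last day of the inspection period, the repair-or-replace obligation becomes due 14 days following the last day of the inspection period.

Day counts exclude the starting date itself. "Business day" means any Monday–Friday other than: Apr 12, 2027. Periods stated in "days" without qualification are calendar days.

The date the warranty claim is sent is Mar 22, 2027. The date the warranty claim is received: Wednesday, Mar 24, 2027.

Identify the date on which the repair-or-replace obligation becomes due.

Apr 15, 2027

The last day of the inspection period: 8 business days after Monday, Mar 22, 2027, skipping weekends — Mar 23, Mar 24, Mar 25, Mar 26, Mar 29, Mar 30, Mar 31, Apr 1 — lands on Thursday, Apr 1, 2027.
Adding 14 calendar days to Apr 1, 2027 gives Apr 15, 2027, which is the date on which the repair-or-replace obligation becomes due.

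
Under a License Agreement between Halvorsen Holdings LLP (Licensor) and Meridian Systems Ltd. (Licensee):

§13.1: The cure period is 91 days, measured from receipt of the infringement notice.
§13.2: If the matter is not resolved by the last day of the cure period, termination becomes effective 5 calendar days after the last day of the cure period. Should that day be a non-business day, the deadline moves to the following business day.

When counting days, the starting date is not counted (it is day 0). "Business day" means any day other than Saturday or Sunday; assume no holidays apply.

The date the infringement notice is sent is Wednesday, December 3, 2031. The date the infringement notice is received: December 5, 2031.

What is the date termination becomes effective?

Adding 91 calendar days to December 5, 2031 gives March 5, 2032, which is the last day of the cure period.
Adding 5 calendar days to March 5, 2032 gives March 10, 2032, which is the date termination becomes effective. March 10, 2032 is a Wednesday, so no roll-forward applies.

March 10, 2032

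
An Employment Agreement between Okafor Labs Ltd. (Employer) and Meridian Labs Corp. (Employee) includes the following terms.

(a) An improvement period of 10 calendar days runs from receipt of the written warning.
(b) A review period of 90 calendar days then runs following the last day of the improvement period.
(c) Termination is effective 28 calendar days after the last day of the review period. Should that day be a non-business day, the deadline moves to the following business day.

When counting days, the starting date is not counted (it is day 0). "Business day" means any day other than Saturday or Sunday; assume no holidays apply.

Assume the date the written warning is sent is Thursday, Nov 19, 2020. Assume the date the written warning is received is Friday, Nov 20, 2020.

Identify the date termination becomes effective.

The last day of the improvement period: 10 calendar days after Nov 20, 2020 is Nov 30, 2020.
Adding 90 calendar days to Nov 30, 2020 gives Feb 28, 2021, which is the last day of the review period.
Adding 28 calendar days to Feb 28, 2021 gives Mar 28, 2021, which is the date termination becomes effective. That falls on a Sunday, so it rolls to the next business day, Monday, Mar 29, 2021.

Mar 29, 2021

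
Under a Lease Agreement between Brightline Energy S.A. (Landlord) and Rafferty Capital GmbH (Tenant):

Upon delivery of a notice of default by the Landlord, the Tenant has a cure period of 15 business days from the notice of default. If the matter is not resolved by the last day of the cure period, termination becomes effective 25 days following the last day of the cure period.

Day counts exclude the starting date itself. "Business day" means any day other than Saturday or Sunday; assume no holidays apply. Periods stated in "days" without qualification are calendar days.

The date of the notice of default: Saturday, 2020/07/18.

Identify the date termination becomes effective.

From Saturday, 2020/07/18, 15 business days (Jul 20, Jul 21, Jul 22, Jul 23, …, Aug 5, Aug 6, Aug 7, skipping weekends) brings us to Friday, 2020/08/07, which is the last day of the cure period.
The date termination becomes effective: 2020/08/07 + 25 days = 2020/09/01.

2020/09/01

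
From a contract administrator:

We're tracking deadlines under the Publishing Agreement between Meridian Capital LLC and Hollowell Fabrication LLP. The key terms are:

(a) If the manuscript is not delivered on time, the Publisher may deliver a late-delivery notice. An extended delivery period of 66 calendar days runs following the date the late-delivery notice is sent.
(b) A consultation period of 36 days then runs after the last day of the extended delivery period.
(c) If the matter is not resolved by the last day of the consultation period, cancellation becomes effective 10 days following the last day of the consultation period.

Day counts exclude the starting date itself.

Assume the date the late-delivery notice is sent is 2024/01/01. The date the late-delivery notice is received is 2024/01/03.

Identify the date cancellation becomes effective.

The last day of the extended delivery period: 66 calendar days after 2024/01/01 is 2024/03/07.
Adding 36 calendar days to 2024/03/07 gives 2024/04/12, which is the last day of the consultation period.
The date cancellation becomes effective: 2024/04/12 + 10 days = 2024/04/22.

2024/04/22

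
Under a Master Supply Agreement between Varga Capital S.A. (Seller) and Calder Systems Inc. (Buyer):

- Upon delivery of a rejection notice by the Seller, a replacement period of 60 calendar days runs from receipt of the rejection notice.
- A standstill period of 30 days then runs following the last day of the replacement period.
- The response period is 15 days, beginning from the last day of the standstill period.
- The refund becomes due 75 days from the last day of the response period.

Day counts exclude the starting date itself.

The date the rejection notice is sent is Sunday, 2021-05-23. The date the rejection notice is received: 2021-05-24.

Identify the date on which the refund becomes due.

2021-11-20

The last day of the replacement period: 2021-05-24 + 60 days = 2021-07-23.
Adding 30 calendar days to 2021-07-23 gives 2021-08-22, which is the last day of the standstill period.
Adding 15 calendar days to 2021-08-22 gives 2021-09-06, which is the last day of the response period.
The date on which the refund becomes due: 75 calendar days after 2021-09-06 is 2021-11-20.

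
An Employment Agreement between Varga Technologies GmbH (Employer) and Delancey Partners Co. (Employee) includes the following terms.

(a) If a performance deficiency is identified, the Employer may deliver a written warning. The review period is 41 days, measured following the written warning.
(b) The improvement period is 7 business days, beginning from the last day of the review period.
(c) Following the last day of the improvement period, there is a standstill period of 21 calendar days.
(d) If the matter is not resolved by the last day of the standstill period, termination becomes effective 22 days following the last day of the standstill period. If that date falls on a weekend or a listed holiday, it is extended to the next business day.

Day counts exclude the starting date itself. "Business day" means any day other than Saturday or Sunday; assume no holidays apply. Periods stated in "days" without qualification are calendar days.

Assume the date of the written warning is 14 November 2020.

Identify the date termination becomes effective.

The last day of the review period: 41 calendar days after 14 November 2020 is 25 December 2020.
From Friday, 25 December 2020, 7 business days (Dec 28, Dec 29, Dec 30, Dec 31, Jan 1, Jan 4, Jan 5, skipping weekends) brings us to Tuesday, 5 January 2021, which is the last day of the improvement period.
The last day of the standstill period: 21 calendar days after 5 January 2021 is 26 January 2021.
Adding 22 calendar days to 26 January 2021 gives 17 February 2021, which is the date termination becomes effective. 17 February 2021 is a Wednesday, so no roll-forward applies.

17 February 2021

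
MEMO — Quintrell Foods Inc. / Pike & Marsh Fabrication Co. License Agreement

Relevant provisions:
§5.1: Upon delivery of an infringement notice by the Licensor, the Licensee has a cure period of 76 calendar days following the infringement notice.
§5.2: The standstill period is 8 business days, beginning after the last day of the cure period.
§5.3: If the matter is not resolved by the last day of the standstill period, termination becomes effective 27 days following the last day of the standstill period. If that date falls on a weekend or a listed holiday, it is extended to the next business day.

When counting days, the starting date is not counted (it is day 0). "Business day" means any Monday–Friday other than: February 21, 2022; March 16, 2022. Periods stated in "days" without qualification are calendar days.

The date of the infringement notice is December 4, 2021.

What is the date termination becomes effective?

Adding 76 calendar days to December 4, 2021 gives February 18, 2022, which is the last day of the cure period.
From Friday, February 18, 2022, 8 business days (Feb 22, Feb 23, Feb 24, Feb 25, Feb 28, Mar 1, Mar 2, Mar 3, skipping weekends and the listed holiday on Feb 21) brings us to Thursday, March 3, 2022, which is the last day of the standstill period.
The date termination becomes effective: March 3, 2022 + 27 days = March 30, 2022. March 30, 2022 is a Wednesday and is not a listed holiday, so no roll-forward applies.

March 30, 2022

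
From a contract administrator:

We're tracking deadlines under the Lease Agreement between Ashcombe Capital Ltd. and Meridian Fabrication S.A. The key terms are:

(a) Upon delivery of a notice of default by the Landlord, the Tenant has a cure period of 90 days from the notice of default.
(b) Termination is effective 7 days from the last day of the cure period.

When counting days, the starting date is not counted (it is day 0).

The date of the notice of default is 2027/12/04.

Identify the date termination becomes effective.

2028/03/10

Adding 90 calendar days to 2027/12/04 gives 2028/03/03, which is the last day of the cure period.
The date termination becomes effective: 2028/03/03 + 7 days = 2028/03/10.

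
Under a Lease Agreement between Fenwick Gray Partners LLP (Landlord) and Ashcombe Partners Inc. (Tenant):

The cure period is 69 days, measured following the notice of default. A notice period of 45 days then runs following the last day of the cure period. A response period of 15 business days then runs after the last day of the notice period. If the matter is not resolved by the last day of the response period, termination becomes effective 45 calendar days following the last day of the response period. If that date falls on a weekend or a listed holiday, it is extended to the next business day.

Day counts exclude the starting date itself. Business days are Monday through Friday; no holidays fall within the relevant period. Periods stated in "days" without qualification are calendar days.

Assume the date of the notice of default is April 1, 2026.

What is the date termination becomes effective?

The last day of the cure period: 69 calendar days after April 1, 2026 is June 9, 2026.
The last day of the notice period: June 9, 2026 + 45 days = July 24, 2026.
The last day of the response period: 15 business days after Friday, July 24, 2026, skipping weekends — Jul 27, Jul 28, Jul 29, Jul 30, …, Aug 12, Aug 13, Aug 14 — lands on Friday, August 14, 2026.
The date termination becomes effective: 45 calendar days after August 14, 2026 is September 28, 2026. September 28, 2026 is a Monday, so no roll-forward applies.

September 28, 2026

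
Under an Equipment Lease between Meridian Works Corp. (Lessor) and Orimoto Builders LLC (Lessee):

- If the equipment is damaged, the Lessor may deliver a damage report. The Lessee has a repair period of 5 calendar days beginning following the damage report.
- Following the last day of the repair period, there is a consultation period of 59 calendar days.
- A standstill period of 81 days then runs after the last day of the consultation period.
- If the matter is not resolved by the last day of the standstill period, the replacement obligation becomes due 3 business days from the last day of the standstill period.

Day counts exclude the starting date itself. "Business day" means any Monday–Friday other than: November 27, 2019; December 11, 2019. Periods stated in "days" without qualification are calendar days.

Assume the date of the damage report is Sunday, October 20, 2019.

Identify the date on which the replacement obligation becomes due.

March 18, 2020

Adding 5 calendar days to October 20, 2019 gives October 25, 2019, which is the last day of the repair period.
The last day of the consultation period: October 25, 2019 + 59 days = December 23, 2019.
The last day of the standstill period: 81 calendar days after December 23, 2019 is March 13, 2020.
The date on which the replacement obligation becomes due: 3 business days after Friday, March 13, 2020, skipping weekends — Mar 16, Mar 17, Mar 18 — lands on Wednesday, March 18, 2020.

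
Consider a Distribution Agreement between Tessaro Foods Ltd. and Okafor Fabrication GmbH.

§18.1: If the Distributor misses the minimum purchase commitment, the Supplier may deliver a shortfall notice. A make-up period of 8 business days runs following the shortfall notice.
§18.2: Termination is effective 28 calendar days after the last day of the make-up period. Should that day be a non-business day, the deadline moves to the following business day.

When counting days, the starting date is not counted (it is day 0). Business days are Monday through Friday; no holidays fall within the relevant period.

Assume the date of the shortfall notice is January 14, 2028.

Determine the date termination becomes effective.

The last day of the make-up period: 8 business days after Friday, January 14, 2028, skipping weekends — Jan 17, Jan 18, Jan 19, Jan 20, Jan 21, Jan 24, Jan 25, Jan 26 — lands on Wednesday, January 26, 2028.
Adding 28 calendar days to January 26, 2028 gives February 23, 2028, which is the date termination becomes effective. February 23, 2028 is a Wednesday, so no roll-forward applies.

February 23, 2028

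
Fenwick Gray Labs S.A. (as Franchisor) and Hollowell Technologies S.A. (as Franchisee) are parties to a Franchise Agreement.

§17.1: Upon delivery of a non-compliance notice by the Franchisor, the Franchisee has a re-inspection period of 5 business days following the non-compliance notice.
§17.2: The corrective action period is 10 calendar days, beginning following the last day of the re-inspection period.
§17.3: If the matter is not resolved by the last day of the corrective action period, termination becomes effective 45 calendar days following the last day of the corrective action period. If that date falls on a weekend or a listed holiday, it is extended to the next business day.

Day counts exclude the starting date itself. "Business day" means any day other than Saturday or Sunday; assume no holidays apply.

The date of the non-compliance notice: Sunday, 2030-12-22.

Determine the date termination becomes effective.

2031-02-20

The last day of the re-inspection period: counting 5 business days from Sunday, 2030-12-22 (Dec 23, Dec 24, Dec 25, Dec 26, Dec 27, skipping weekends) reaches Friday, 2030-12-27.
The last day of the corrective action period: 2030-12-27 + 10 days = 2031-01-06.
The date termination becomes effective: 2031-01-06 + 45 days = 2031-02-20. 2031-02-20 is a Thursday, so no roll-forward applies.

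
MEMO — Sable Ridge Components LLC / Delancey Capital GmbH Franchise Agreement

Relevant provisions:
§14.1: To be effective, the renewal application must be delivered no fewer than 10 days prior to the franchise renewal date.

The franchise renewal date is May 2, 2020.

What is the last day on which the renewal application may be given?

May 2, 2020 minus 10 days is April 22, 2020.

April 22, 2020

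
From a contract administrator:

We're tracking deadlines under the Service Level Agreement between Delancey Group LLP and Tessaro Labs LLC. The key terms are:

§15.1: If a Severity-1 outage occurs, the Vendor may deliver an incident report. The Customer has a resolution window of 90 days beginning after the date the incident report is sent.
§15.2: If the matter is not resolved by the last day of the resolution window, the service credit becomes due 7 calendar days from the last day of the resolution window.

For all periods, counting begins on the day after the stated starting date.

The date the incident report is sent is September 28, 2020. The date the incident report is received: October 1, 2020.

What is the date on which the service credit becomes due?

January 3, 2021

The last day of the resolution window: 90 calendar days after September 28, 2020 is December 27, 2020.
The date on which the service credit becomes due: 7 calendar days after December 27, 2020 is January 3, 2021.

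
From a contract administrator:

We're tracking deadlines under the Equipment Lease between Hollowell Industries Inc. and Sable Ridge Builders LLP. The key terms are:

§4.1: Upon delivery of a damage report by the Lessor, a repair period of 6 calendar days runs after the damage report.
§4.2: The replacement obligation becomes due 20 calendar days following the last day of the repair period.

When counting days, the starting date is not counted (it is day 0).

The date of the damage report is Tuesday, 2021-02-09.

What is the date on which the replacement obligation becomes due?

2021-03-07

The last day of the repair period: 6 calendar days after 2021-02-09 is 2021-02-15.
The date on which the replacement obligation becomes due: 2021-02-15 + 20 days = 2021-03-07.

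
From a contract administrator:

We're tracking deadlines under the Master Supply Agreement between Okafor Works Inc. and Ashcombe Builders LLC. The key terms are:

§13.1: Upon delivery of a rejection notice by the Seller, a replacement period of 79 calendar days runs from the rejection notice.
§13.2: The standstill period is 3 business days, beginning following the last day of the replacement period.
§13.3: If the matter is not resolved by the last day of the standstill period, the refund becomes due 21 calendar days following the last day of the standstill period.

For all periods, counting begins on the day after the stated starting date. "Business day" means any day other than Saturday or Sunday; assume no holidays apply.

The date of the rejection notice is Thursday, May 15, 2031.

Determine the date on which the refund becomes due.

The last day of the replacement period: May 15, 2031 + 79 days = August 2, 2031.
The last day of the standstill period: counting 3 business days from Saturday, August 2, 2031 (Aug 4, Aug 5, Aug 6, skipping weekends) reaches Wednesday, August 6, 2031.
The date on which the refund becomes due: August 6, 2031 + 21 days = August 27, 2031.

August 27, 2031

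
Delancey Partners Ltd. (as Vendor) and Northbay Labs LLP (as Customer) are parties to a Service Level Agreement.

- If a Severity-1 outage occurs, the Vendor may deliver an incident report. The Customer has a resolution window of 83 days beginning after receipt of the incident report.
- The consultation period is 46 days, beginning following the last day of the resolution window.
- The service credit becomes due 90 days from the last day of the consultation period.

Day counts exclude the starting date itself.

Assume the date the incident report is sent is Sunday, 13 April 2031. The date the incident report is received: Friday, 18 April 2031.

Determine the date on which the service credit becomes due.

23 November 2031

The last day of the resolution window: 18 April 2031 + 83 days = 10 July 2031.
Adding 46 calendar days to 10 July 2031 gives 25 August 2031, which is the last day of the consultation period.
Adding 90 calendar days to 25 August 2031 gives 23 November 2031, which is the date on which the service credit becomes due.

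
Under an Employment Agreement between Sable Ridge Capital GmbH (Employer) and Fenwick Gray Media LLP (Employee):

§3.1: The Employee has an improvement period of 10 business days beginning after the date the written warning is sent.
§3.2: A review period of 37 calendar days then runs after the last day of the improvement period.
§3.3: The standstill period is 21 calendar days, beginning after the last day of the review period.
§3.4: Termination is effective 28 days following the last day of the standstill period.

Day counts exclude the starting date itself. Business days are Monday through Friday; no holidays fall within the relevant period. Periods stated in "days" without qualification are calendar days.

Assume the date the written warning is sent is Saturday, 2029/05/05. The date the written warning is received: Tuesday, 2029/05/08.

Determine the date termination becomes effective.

The last day of the improvement period: 10 business days after Saturday, 2029/05/05, skipping weekends — May 7, May 8, May 9, May 10, May 11, May 14, May 15, May 16, May 17, May 18 — lands on Friday, 2029/05/18.
The last day of the review period: 37 calendar days after 2029/05/18 is 2029/06/24.
The last day of the standstill period: 2029/06/24 + 21 days = 2029/07/15.
Adding 28 calendar days to 2029/07/15 gives 2029/08/12, which is the date termination becomes effective.

2029/08/12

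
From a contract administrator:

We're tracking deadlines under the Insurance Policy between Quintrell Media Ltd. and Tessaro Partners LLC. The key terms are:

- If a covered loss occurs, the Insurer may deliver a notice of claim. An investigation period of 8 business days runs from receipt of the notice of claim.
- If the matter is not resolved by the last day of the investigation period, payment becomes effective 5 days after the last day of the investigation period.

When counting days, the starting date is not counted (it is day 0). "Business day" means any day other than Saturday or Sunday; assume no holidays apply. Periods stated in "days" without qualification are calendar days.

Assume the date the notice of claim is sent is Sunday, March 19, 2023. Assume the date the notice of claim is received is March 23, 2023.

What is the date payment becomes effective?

From Thursday, March 23, 2023, 8 business days (Mar 24, Mar 27, Mar 28, Mar 29, Mar 30, Mar 31, Apr 3, Apr 4, skipping weekends) brings us to Tuesday, April 4, 2023, which is the last day of the investigation period.
Adding 5 calendar days to April 4, 2023 gives April 9, 2023, which is the date payment becomes effective.

April 9, 2023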